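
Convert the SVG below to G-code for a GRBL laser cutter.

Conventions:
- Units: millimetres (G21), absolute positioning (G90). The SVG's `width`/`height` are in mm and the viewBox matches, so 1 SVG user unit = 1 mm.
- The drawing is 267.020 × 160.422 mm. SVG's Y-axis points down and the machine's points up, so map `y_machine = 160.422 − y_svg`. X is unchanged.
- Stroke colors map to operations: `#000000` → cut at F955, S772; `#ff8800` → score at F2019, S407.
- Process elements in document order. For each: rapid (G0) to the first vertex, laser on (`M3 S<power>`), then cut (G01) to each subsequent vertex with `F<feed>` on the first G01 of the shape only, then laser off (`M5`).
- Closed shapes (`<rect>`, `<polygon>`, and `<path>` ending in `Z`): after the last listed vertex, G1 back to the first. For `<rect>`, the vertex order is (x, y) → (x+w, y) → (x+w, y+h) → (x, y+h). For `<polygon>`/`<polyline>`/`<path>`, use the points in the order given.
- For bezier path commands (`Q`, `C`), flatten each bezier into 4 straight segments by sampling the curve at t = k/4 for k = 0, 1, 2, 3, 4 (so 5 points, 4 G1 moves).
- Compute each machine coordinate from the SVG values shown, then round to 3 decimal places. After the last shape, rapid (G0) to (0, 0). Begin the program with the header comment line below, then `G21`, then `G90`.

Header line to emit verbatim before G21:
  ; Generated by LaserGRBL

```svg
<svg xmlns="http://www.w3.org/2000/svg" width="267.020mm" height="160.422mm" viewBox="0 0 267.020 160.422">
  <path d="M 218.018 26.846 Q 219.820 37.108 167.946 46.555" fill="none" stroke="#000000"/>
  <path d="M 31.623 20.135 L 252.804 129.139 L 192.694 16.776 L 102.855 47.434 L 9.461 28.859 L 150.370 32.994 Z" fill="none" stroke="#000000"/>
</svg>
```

; Generated by LaserGRBL
G21
G90
G0 X218.018 Y133.576
M3 S772
G01 X215.564 Y128.496 F955
G01 X206.401 Y123.518
G01 X190.528 Y118.641
G01 X167.946 Y113.867
M5
G0 X31.623 Y140.287
M3 S772
G01 X252.804 Y31.283 F955
G01 X192.694 Y143.646
G01 X102.855 Y112.988
G01 X9.461 Y131.563
G01 X150.370 Y127.428
G01 X31.623 Y140.287
M5
G0 X0.000 Y0.000

Since the viewBox matches the mm dimensions, user units are millimetres directly. The only transform is the Y-flip y_m = 160.422 − y_svg.

Shape 1 is a quadratic bezier drawn with `<path>`. Its stroke #000000 means cut at S772, F955. After flipping Y the toolpath is (218.018,133.576) → (215.564,128.496) → (206.401,123.518) → (190.528,118.641) → (167.946,113.867).

Shape 2 is a closed polygon drawn with `<path>`. Its stroke #000000 means cut at S772, F955. After flipping Y the toolpath is (31.623,140.287) → (252.804,31.283) → (192.694,143.646) → (102.855,112.988) → (9.461,131.563) → (150.370,127.428) → (31.623,140.287), returning to the start.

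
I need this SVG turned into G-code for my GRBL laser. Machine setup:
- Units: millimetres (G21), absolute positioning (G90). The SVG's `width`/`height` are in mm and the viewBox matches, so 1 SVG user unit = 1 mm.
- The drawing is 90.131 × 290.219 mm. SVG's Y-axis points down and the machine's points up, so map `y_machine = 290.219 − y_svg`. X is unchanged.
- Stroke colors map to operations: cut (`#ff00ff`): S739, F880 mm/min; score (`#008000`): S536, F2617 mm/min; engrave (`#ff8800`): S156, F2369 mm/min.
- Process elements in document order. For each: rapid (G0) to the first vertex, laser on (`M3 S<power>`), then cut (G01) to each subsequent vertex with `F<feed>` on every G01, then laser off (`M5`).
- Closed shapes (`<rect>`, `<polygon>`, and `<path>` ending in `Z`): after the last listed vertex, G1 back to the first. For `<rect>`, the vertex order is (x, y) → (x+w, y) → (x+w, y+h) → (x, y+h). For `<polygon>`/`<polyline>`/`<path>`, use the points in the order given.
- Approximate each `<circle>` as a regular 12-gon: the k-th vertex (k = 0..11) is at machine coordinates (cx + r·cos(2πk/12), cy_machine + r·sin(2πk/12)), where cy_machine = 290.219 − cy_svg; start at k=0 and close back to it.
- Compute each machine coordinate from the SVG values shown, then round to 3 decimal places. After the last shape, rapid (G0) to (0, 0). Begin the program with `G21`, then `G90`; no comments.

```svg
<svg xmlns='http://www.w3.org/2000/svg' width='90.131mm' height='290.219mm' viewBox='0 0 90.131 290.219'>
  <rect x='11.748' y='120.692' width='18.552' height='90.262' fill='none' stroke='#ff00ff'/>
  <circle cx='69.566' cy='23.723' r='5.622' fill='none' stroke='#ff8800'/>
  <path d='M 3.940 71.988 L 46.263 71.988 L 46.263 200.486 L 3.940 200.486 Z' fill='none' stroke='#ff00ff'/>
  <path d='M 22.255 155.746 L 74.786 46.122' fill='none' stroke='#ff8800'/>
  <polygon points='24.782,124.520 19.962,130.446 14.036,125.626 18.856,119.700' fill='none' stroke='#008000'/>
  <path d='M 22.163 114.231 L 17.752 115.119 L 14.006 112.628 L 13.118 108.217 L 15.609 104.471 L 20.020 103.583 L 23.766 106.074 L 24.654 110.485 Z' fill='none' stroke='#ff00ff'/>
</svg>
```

1 u = 1 mm; y_m = 290.219 − y.

[1] `<rect>` rectangle, #ff00ff→cut S739 F880: (11.748,169.527) → (30.300,169.527) → (30.300,79.265) → (11.748,79.265) → (11.748,169.527) (closed)

[2] `<circle>` circle, #ff8800→engrave S156 F2369: (75.188,266.496) → (74.435,269.307) → (72.377,271.365) → (69.566,272.118) → (66.755,271.365) → (64.697,269.307) → (63.944,266.496) → (64.697,263.685) → (66.755,261.627) → (69.566,260.874) → (72.377,261.627) → (74.435,263.685) → (75.188,266.496) (closed)

[3] `<path>` rectangle, #ff00ff→cut S739 F880: (3.940,218.231) → (46.263,218.231) → (46.263,89.733) → (3.940,89.733) → (3.940,218.231) (closed)

[4] `<path>` line segment, #ff8800→engrave S156 F2369: (22.255,134.473) → (74.786,244.097)

[5] `<polygon>` regular polygon, #008000→score S536 F2617: (24.782,165.699) → (19.962,159.773) → (14.036,164.593) → (18.856,170.519) → (24.782,165.699) (closed)

[6] `<path>` regular polygon, #ff00ff→cut S739 F880: (22.163,175.988) → (17.752,175.100) → (14.006,177.591) → (13.118,182.002) → (15.609,185.748) → (20.020,186.636) → (23.766,184.145) → (24.654,179.734) → (22.163,175.988) (closed)

G21
G90
G0 X11.748 Y169.527
M3 S739
G01 X30.300 Y169.527 F880
G01 X30.300 Y79.265 F880
G01 X11.748 Y79.265 F880
G01 X11.748 Y169.527 F880
M5
G0 X75.188 Y266.496
M3 S156
G01 X74.435 Y269.307 F2369
G01 X72.377 Y271.365 F2369
G01 X69.566 Y272.118 F2369
G01 X66.755 Y271.365 F2369
G01 X64.697 Y269.307 F2369
G01 X63.944 Y266.496 F2369
G01 X64.697 Y263.685 F2369
G01 X66.755 Y261.627 F2369
G01 X69.566 Y260.874 F2369
G01 X72.377 Y261.627 F2369
G01 X74.435 Y263.685 F2369
G01 X75.188 Y266.496 F2369
M5
G0 X3.940 Y218.231
M3 S739
G01 X46.263 Y218.231 F880
G01 X46.263 Y89.733 F880
G01 X3.940 Y89.733 F880
G01 X3.940 Y218.231 F880
M5
G0 X22.255 Y134.473
M3 S156
G01 X74.786 Y244.097 F2369
M5
G0 X24.782 Y165.699
M3 S536
G01 X19.962 Y159.773 F2617
G01 X14.036 Y164.593 F2617
G01 X18.856 Y170.519 F2617
G01 X24.782 Y165.699 F2617
M5
G0 X22.163 Y175.988
M3 S739
G01 X17.752 Y175.100 F880
G01 X14.006 Y177.591 F880
G01 X13.118 Y182.002 F880
G01 X15.609 Y185.748 F880
G01 X20.020 Y186.636 F880
G01 X23.766 Y184.145 F880
G01 X24.654 Y179.734 F880
G01 X22.163 Y175.988 F880
M5
G0 X0.000 Y0.000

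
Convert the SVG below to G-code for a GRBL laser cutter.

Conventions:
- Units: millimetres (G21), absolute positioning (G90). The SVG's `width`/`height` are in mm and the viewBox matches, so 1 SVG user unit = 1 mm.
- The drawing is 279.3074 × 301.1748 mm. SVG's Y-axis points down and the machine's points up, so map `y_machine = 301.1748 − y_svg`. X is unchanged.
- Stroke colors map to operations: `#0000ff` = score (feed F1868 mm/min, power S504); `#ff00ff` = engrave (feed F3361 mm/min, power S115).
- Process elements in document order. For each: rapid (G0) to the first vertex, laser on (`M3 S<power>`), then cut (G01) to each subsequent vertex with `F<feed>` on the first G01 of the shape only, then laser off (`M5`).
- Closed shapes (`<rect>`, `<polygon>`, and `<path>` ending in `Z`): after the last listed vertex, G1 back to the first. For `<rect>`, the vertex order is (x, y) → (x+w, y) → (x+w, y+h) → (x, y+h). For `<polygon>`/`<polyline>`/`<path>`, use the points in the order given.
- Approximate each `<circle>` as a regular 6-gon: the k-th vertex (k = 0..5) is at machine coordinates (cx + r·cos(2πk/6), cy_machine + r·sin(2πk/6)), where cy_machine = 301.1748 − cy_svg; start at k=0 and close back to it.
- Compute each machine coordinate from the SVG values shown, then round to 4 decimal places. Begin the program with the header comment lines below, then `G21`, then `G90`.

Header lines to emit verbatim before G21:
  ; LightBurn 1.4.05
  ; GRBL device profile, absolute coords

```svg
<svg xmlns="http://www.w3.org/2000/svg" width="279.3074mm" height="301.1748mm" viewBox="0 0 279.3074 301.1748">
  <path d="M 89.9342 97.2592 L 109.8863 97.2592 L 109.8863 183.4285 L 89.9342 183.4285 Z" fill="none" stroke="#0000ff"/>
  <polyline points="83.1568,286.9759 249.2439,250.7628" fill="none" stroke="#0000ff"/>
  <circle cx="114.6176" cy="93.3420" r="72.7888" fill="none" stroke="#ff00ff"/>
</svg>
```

viewBox `0 0 279.3074 301.1748` with mm width/height → 1 unit = 1 mm. Flip: y_m = 301.1748 − y_svg.

**Shape 1** — `<path>` rectangle, stroke `#0000ff` → score (S504, F1868). Machine vertices: (89.9342,203.9156) → (109.8863,203.9156) → (109.8863,117.7463) → (89.9342,117.7463) → (89.9342,203.9156). Closed: final G1 returns to the first vertex.

**Shape 2** — `<polyline>` line segment, stroke `#0000ff` → score (S504, F1868). Machine vertices: (83.1568,14.1989) → (249.2439,50.4120). Open path.

**Shape 3** — `<circle>` circle, stroke `#ff00ff` → engrave (S115, F3361). Machine vertices: (187.4064,207.8328) → (151.0120,270.8697) → (78.2232,270.8697) → (41.8288,207.8328) → (78.2232,144.7959) → (151.0120,144.7959) → (187.4064,207.8328). Closed: final G1 returns to the first vertex.

; LightBurn 1.4.05
; GRBL device profile, absolute coords
G21
G90
G0 X89.9342 Y203.9156
M3 S504
G01 X109.8863 Y203.9156 F1868
G01 X109.8863 Y117.7463
G01 X89.9342 Y117.7463
G01 X89.9342 Y203.9156
M5
G0 X83.1568 Y14.1989
M3 S504
G01 X249.2439 Y50.4120 F1868
M5
G0 X187.4064 Y207.8328
M3 S115
G01 X151.0120 Y270.8697 F3361
G01 X78.2232 Y270.8697
G01 X41.8288 Y207.8328
G01 X78.2232 Y144.7959
G01 X151.0120 Y144.7959
G01 X187.4064 Y207.8328
M5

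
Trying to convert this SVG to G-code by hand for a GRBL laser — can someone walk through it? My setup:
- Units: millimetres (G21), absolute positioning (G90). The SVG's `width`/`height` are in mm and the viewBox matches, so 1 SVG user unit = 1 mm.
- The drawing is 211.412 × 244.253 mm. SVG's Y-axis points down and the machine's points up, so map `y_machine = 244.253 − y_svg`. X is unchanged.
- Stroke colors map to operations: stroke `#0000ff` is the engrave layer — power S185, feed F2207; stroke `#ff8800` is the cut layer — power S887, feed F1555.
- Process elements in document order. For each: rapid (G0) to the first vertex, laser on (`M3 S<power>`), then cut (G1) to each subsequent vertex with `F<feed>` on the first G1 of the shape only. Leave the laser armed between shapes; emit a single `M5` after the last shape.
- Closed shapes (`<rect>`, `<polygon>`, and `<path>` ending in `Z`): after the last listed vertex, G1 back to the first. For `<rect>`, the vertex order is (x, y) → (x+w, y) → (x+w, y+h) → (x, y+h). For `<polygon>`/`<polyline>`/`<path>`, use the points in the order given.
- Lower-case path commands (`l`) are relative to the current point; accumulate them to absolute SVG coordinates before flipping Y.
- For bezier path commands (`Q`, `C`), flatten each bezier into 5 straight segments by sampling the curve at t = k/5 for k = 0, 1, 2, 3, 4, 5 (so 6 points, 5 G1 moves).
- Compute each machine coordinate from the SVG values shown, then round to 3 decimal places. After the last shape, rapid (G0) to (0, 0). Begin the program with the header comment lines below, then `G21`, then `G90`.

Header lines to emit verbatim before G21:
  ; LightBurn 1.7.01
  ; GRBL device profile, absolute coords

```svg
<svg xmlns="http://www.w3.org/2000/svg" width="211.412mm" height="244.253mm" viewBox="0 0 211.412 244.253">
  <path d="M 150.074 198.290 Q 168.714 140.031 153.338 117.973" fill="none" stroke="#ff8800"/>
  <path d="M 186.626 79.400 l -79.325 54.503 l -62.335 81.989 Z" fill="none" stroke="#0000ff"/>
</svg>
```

; LightBurn 1.7.01
; GRBL device profile, absolute coords
G21
G90
G0 X150.074 Y45.963
M3 S887
G1 X156.169 Y67.819 F1555
G1 X159.543 Y86.778
G1 X160.196 Y102.841
G1 X158.128 Y116.009
G1 X153.338 Y126.280
G0 X186.626 Y164.853
M3 S185
G1 X107.301 Y110.350 F2207
G1 X44.966 Y28.361
G1 X186.626 Y164.853
M5
G0 X0.000 Y0.000

viewBox `0 0 211.412 244.253` with mm width/height → 1 unit = 1 mm. Flip: y_m = 244.253 − y_svg.

**Shape 1** — `<path>` quadratic bezier, stroke `#ff8800` → cut (S887, F1555). Control points (SVG): P0=(150.074,198.290), P1=(168.714,140.031), P2=(153.338,117.973); sampled at t=k/5. Machine vertices: (150.074,45.963) → (156.169,67.819) → (159.543,86.778) → (160.196,102.841) → (158.128,116.009) → (153.338,126.280). Open path.

**Shape 2** — `<path>` closed polygon, stroke `#0000ff` → engrave (S185, F2207). Machine vertices: (186.626,164.853) → (107.301,110.350) → (44.966,28.361) → (186.626,164.853). Closed: final G1 returns to the first vertex.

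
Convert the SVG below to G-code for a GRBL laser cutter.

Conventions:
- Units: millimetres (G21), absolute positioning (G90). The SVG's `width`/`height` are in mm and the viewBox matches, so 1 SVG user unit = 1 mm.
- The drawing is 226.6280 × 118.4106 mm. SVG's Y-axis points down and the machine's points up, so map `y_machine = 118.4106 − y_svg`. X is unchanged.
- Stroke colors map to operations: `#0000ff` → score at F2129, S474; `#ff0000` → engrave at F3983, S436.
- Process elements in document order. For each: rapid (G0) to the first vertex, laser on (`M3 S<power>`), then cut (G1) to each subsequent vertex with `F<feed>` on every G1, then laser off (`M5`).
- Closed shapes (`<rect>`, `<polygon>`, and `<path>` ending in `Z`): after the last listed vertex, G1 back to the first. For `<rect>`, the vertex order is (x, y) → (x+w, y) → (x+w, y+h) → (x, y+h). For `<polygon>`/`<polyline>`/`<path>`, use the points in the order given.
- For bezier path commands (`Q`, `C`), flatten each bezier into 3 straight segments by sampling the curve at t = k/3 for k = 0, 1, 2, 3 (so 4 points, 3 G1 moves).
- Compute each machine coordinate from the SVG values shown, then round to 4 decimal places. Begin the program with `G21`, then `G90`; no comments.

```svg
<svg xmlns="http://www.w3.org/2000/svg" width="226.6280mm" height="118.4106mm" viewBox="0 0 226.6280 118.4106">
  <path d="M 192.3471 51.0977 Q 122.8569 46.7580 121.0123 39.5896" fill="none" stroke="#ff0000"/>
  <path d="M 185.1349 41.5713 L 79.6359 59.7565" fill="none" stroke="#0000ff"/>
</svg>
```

G21
G90
G0 X192.3471 Y67.3129
M3 S436
G1 X153.5365 Y70.5203 F3983
G1 X129.7582 Y74.3564 F3983
G1 X121.0123 Y78.8210 F3983
M5
G0 X185.1349 Y76.8393
M3 S474
G1 X79.6359 Y58.6541 F2129
M5

viewBox `0 0 226.6280 118.4106` with mm width/height → 1 unit = 1 mm. Flip: y_m = 118.4106 − y_svg.

**Shape 1** — `<path>` quadratic bezier, stroke `#ff0000` → engrave (S436, F3983). Control points (SVG): P0=(192.3471,51.0977), P1=(122.8569,46.7580), P2=(121.0123,39.5896); sampled at t=k/3. Machine vertices: (192.3471,67.3129) → (153.5365,70.5203) → (129.7582,74.3564) → (121.0123,78.8210). Open path.

**Shape 2** — `<path>` line segment, stroke `#0000ff` → score (S474, F2129). Machine vertices: (185.1349,76.8393) → (79.6359,58.6541). Open path.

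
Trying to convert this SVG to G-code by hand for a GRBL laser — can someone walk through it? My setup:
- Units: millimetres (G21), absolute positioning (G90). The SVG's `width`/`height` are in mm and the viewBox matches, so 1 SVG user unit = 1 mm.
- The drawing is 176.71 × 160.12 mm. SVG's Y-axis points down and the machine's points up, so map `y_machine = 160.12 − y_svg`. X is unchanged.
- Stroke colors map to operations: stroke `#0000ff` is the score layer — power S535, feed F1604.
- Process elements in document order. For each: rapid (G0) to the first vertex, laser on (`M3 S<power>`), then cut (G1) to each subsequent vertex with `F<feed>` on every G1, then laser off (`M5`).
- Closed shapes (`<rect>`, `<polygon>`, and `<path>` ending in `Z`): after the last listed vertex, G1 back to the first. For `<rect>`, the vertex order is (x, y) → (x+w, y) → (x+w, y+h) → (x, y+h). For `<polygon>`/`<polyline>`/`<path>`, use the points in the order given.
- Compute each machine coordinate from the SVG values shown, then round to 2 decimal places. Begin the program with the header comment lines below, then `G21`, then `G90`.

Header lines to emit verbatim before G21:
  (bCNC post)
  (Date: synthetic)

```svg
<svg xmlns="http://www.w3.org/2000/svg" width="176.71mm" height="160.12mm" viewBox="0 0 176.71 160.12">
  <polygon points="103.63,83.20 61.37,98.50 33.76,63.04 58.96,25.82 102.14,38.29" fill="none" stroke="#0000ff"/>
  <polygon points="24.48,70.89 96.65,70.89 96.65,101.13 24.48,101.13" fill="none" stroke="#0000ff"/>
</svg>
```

viewBox `0 0 176.71 160.12` with mm width/height → 1 unit = 1 mm. Flip: y_m = 160.12 − y_svg.

**Shape 1** — `<polygon>` regular polygon, stroke `#0000ff` → score (S535, F1604). Machine vertices: (103.63,76.92) → (61.37,61.62) → (33.76,97.08) → (58.96,134.30) → (102.14,121.83) → (103.63,76.92). Closed: final G1 returns to the first vertex.

**Shape 2** — `<polygon>` rectangle, stroke `#0000ff` → score (S535, F1604). Machine vertices: (24.48,89.23) → (96.65,89.23) → (96.65,58.99) → (24.48,58.99) → (24.48,89.23). Closed: final G1 returns to the first vertex.

(bCNC post)
(Date: synthetic)
G21
G90
G0 X103.63 Y76.92
M3 S535
G1 X61.37 Y61.62 F1604
G1 X33.76 Y97.08 F1604
G1 X58.96 Y134.30 F1604
G1 X102.14 Y121.83 F1604
G1 X103.63 Y76.92 F1604
M5
G0 X24.48 Y89.23
M3 S535
G1 X96.65 Y89.23 F1604
G1 X96.65 Y58.99 F1604
G1 X24.48 Y58.99 F1604
G1 X24.48 Y89.23 F1604
M5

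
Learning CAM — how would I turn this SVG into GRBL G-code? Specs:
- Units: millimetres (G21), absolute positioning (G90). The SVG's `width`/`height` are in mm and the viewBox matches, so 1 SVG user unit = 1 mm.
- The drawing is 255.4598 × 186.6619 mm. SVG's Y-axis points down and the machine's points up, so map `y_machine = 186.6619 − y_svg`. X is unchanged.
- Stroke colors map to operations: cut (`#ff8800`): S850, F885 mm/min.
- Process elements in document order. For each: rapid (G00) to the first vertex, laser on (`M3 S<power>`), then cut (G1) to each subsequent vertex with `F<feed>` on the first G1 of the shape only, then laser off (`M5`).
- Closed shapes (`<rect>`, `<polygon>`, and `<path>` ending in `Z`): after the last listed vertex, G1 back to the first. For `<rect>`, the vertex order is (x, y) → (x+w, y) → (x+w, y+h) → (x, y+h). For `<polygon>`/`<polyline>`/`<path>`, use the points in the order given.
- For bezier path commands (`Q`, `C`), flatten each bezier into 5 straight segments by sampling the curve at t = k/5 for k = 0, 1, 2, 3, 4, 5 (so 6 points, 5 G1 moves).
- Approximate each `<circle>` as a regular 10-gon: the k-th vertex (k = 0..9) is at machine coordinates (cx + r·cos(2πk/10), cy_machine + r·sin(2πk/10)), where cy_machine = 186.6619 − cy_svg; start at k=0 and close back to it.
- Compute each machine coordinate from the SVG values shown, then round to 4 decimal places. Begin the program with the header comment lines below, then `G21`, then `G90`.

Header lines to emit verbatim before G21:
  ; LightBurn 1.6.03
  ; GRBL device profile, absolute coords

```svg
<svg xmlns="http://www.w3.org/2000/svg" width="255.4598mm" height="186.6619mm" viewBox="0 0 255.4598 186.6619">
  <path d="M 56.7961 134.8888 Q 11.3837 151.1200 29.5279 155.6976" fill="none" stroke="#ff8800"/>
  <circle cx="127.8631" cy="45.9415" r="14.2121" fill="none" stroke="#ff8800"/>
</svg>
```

viewBox `0 0 255.4598 186.6619` with mm width/height → 1 unit = 1 mm. Flip: y_m = 186.6619 − y_svg.

**Shape 1** — `<path>` quadratic bezier, stroke `#ff8800` → cut (S850, F885). Control points (SVG): P0=(56.7961,134.8888), P1=(11.3837,151.1200), P2=(29.5279,155.6976); sampled at t=k/5. Machine vertices: (56.7961,51.7731) → (41.1734,45.7468) → (30.6352,40.6527) → (25.1816,36.4910) → (24.8125,33.2615) → (29.5279,30.9643). Open path.

**Shape 2** — `<circle>` circle, stroke `#ff8800` → cut (S850, F885). Machine vertices: (142.0752,140.7204) → (139.3609,149.0741) → (132.2549,154.2369) → (123.4713,154.2369) → (116.3653,149.0741) → (113.6510,140.7204) → (116.3653,132.3667) → (123.4713,127.2039) → (132.2549,127.2039) → (139.3609,132.3667) → (142.0752,140.7204). Closed: final G1 returns to the first vertex.

; LightBurn 1.6.03
; GRBL device profile, absolute coords
G21
G90
G00 X56.7961 Y51.7731
M3 S850
G1 X41.1734 Y45.7468 F885
G1 X30.6352 Y40.6527
G1 X25.1816 Y36.4910
G1 X24.8125 Y33.2615
G1 X29.5279 Y30.9643
M5
G00 X142.0752 Y140.7204
M3 S850
G1 X139.3609 Y149.0741 F885
G1 X132.2549 Y154.2369
G1 X123.4713 Y154.2369
G1 X116.3653 Y149.0741
G1 X113.6510 Y140.7204
G1 X116.3653 Y132.3667
G1 X123.4713 Y127.2039
G1 X132.2549 Y127.2039
G1 X139.3609 Y132.3667
G1 X142.0752 Y140.7204
M5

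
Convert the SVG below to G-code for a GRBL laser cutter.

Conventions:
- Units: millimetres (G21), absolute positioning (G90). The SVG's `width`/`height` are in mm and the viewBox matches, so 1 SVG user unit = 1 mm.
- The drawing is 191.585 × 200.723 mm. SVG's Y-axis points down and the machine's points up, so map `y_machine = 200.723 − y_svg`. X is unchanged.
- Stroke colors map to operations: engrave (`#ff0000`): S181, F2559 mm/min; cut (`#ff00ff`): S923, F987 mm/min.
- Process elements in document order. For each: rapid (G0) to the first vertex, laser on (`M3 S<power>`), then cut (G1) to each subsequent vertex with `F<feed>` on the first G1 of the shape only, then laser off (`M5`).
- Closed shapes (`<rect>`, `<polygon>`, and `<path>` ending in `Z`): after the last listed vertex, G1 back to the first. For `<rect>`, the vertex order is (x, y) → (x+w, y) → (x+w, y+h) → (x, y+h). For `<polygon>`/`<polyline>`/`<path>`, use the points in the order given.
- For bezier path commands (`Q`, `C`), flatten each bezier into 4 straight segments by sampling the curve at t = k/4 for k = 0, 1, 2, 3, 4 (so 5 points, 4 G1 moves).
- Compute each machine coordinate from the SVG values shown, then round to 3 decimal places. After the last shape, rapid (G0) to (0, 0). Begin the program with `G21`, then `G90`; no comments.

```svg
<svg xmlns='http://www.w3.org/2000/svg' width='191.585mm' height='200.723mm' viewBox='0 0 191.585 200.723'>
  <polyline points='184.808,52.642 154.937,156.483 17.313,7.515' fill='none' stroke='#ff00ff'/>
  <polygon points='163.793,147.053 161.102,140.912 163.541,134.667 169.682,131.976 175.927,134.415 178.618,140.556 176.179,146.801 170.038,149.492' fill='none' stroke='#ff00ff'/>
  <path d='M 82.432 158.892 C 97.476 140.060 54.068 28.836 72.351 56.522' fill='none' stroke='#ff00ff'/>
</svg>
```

viewBox `0 0 191.585 200.723` with mm width/height → 1 unit = 1 mm. Flip: y_m = 200.723 − y_svg.

**Shape 1** — `<polyline>` open polyline, stroke `#ff00ff` → cut (S923, F987). Machine vertices: (184.808,148.081) → (154.937,44.240) → (17.313,193.208). Open path.

**Shape 2** — `<polygon>` regular polygon, stroke `#ff00ff` → cut (S923, F987). Machine vertices: (163.793,53.670) → (161.102,59.811) → (163.541,66.056) → (169.682,68.747) → (175.927,66.308) → (178.618,60.167) → (176.179,53.922) → (170.038,51.231) → (163.793,53.670). Closed: final G1 returns to the first vertex.

**Shape 3** — `<path>` cubic bezier, stroke `#ff00ff` → cut (S923, F987). Control points (SVG): P0=(82.432,158.892), P1=(97.476,140.060), P2=(54.068,28.836), P3=(72.351,56.522); sampled at t=k/4. Machine vertices: (82.432,41.831) → (84.632,69.664) → (76.177,110.460) → (68.329,142.534) → (72.351,144.201). Open path.

G21
G90
G0 X184.808 Y148.081
M3 S923
G1 X154.937 Y44.240 F987
G1 X17.313 Y193.208
M5
G0 X163.793 Y53.670
M3 S923
G1 X161.102 Y59.811 F987
G1 X163.541 Y66.056
G1 X169.682 Y68.747
G1 X175.927 Y66.308
G1 X178.618 Y60.167
G1 X176.179 Y53.922
G1 X170.038 Y51.231
G1 X163.793 Y53.670
M5
G0 X82.432 Y41.831
M3 S923
G1 X84.632 Y69.664 F987
G1 X76.177 Y110.460
G1 X68.329 Y142.534
G1 X72.351 Y144.201
M5
G0 X0.000 Y0.000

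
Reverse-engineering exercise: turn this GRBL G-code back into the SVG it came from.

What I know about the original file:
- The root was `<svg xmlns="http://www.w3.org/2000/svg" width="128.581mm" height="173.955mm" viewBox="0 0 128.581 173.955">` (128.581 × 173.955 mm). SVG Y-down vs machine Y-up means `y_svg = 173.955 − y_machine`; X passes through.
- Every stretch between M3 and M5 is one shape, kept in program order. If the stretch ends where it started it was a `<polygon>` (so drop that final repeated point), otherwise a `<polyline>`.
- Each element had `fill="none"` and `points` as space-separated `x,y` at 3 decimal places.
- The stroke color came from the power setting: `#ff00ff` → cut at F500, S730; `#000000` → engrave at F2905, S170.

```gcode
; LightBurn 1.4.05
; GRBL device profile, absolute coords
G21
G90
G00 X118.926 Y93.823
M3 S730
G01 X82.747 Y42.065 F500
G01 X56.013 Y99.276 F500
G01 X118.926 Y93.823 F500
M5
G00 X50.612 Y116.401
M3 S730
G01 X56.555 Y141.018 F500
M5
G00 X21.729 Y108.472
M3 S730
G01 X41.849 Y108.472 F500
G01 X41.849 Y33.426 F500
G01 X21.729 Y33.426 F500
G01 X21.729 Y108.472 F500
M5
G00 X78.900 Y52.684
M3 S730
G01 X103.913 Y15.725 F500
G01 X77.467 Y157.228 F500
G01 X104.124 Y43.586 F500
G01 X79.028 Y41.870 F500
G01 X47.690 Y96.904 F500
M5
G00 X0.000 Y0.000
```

Each laser-on run becomes one SVG element. Flip Y back into SVG space with y_svg = 173.955 − y_machine. Every run uses S730, so all elements get stroke `#ff00ff` (cut).

Run 1: The run returns to its start, so emit a `<polygon>` with points (Y-flipped): 118.926,80.132 82.747,131.890 56.013,74.679.

Run 2: The run is open, so emit a `<polyline>` with points (Y-flipped): 50.612,57.554 56.555,32.937.

Run 3: The run returns to its start, so emit a `<polygon>` with points (Y-flipped): 21.729,65.483 41.849,65.483 41.849,140.529 21.729,140.529.

Run 4: The run is open, so emit a `<polyline>` with points (Y-flipped): 78.900,121.271 103.913,158.230 77.467,16.727 104.124,130.369 79.028,132.085 47.690,77.051.

<svg xmlns="http://www.w3.org/2000/svg" width="128.581mm" height="173.955mm" viewBox="0 0 128.581 173.955">
  <polygon points="118.926,80.132 82.747,131.890 56.013,74.679" fill="none" stroke="#ff00ff"/>
  <polyline points="50.612,57.554 56.555,32.937" fill="none" stroke="#ff00ff"/>
  <polygon points="21.729,65.483 41.849,65.483 41.849,140.529 21.729,140.529" fill="none" stroke="#ff00ff"/>
  <polyline points="78.900,121.271 103.913,158.230 77.467,16.727 104.124,130.369 79.028,132.085 47.690,77.051" fill="none" stroke="#ff00ff"/>
</svg>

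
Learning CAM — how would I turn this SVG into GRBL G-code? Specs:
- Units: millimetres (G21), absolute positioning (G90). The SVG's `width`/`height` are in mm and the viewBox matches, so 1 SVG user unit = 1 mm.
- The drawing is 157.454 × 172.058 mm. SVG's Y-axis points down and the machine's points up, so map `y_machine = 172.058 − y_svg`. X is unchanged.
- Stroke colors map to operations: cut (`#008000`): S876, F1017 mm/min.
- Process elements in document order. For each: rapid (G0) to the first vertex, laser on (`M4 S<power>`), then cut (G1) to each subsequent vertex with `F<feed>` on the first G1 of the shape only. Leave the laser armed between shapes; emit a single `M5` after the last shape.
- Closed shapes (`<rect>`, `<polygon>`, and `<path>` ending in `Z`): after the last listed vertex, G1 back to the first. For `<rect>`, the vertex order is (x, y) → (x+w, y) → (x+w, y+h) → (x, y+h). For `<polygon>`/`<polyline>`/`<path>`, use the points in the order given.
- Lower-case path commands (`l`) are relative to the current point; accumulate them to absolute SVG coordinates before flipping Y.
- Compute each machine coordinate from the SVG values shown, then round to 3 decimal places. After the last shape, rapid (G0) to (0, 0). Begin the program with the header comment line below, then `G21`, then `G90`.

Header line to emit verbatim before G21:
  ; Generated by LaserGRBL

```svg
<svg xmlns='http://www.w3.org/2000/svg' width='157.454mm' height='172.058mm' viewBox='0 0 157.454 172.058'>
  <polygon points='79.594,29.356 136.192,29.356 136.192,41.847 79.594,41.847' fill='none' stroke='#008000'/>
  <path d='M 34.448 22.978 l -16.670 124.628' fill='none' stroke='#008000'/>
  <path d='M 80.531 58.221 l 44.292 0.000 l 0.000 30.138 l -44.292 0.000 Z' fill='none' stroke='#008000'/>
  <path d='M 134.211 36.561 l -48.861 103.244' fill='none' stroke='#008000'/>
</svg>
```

viewBox `0 0 157.454 172.058` with mm width/height → 1 unit = 1 mm. Flip: y_m = 172.058 − y_svg.

**Shape 1** — `<polygon>` rectangle, stroke `#008000` → cut (S876, F1017). Machine vertices: (79.594,142.702) → (136.192,142.702) → (136.192,130.211) → (79.594,130.211) → (79.594,142.702). Closed: final G1 returns to the first vertex.

**Shape 2** — `<path>` line segment, stroke `#008000` → cut (S876, F1017). Machine vertices: (34.448,149.080) → (17.778,24.452). Open path.

**Shape 3** — `<path>` rectangle, stroke `#008000` → cut (S876, F1017). Machine vertices: (80.531,113.837) → (124.823,113.837) → (124.823,83.699) → (80.531,83.699) → (80.531,113.837). Closed: final G1 returns to the first vertex.

**Shape 4** — `<path>` line segment, stroke `#008000` → cut (S876, F1017). Machine vertices: (134.211,135.497) → (85.350,32.253). Open path.

; Generated by LaserGRBL
G21
G90
G0 X79.594 Y142.702
M4 S876
G1 X136.192 Y142.702 F1017
G1 X136.192 Y130.211
G1 X79.594 Y130.211
G1 X79.594 Y142.702
G0 X34.448 Y149.080
M4 S876
G1 X17.778 Y24.452 F1017
G0 X80.531 Y113.837
M4 S876
G1 X124.823 Y113.837 F1017
G1 X124.823 Y83.699
G1 X80.531 Y83.699
G1 X80.531 Y113.837
G0 X134.211 Y135.497
M4 S876
G1 X85.350 Y32.253 F1017
M5
G0 X0.000 Y0.000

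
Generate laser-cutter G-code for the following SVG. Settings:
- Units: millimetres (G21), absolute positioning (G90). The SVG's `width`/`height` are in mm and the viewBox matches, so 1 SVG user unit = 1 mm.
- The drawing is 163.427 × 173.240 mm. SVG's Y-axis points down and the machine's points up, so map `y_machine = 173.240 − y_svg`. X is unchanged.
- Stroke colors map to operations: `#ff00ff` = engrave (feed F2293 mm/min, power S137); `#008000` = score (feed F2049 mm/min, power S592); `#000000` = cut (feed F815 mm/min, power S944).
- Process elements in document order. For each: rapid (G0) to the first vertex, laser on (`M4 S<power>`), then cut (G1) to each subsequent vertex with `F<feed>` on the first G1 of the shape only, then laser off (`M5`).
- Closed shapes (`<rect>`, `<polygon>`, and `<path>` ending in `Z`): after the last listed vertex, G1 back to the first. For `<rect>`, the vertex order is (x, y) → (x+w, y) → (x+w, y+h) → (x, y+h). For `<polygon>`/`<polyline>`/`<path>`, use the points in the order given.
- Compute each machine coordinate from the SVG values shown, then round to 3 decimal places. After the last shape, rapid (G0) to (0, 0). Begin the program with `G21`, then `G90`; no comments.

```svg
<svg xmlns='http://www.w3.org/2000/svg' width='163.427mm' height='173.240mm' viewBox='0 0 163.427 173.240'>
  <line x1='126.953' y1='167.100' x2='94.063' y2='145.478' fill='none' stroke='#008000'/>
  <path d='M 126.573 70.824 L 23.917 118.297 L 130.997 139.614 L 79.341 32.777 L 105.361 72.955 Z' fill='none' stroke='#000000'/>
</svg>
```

viewBox `0 0 163.427 173.240` with mm width/height → 1 unit = 1 mm. Flip: y_m = 173.240 − y_svg.

**Shape 1** — `<line>` line segment, stroke `#008000` → score (S592, F2049). Machine vertices: (126.953,6.140) → (94.063,27.762). Open path.

**Shape 2** — `<path>` closed polygon, stroke `#000000` → cut (S944, F815). Machine vertices: (126.573,102.416) → (23.917,54.943) → (130.997,33.626) → (79.341,140.463) → (105.361,100.285) → (126.573,102.416). Closed: final G1 returns to the first vertex.

G21
G90
G0 X126.953 Y6.140
M4 S592
G1 X94.063 Y27.762 F2049
M5
G0 X126.573 Y102.416
M4 S944
G1 X23.917 Y54.943 F815
G1 X130.997 Y33.626
G1 X79.341 Y140.463
G1 X105.361 Y100.285
G1 X126.573 Y102.416
M5
G0 X0.000 Y0.000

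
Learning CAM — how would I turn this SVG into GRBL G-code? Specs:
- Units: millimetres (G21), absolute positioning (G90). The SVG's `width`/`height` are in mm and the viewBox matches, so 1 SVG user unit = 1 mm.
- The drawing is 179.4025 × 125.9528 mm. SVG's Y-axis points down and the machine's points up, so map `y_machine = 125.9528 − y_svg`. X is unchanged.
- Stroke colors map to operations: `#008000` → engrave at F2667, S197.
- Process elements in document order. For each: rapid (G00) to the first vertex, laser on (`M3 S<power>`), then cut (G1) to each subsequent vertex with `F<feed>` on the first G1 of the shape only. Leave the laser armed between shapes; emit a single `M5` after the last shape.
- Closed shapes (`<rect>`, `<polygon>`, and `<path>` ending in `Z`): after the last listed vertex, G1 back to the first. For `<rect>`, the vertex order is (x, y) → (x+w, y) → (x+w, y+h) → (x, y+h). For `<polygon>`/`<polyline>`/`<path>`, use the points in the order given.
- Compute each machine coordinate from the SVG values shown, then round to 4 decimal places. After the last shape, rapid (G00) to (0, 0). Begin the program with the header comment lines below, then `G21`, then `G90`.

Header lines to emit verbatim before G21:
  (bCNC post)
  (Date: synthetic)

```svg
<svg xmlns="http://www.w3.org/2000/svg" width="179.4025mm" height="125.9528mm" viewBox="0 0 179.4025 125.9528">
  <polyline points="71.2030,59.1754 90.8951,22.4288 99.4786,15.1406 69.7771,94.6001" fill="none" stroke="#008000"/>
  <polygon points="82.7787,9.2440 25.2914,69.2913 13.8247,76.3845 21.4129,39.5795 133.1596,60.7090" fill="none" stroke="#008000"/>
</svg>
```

viewBox `0 0 179.4025 125.9528` with mm width/height → 1 unit = 1 mm. Flip: y_m = 125.9528 − y_svg.

**Shape 1** — `<polyline>` open polyline, stroke `#008000` → engrave (S197, F2667). Machine vertices: (71.2030,66.7774) → (90.8951,103.5240) → (99.4786,110.8122) → (69.7771,31.3527). Open path.

**Shape 2** — `<polygon>` closed polygon, stroke `#008000` → engrave (S197, F2667). Machine vertices: (82.7787,116.7088) → (25.2914,56.6615) → (13.8247,49.5683) → (21.4129,86.3733) → (133.1596,65.2438) → (82.7787,116.7088). Closed: final G1 returns to the first vertex.

(bCNC post)
(Date: synthetic)
G21
G90
G00 X71.2030 Y66.7774
M3 S197
G1 X90.8951 Y103.5240 F2667
G1 X99.4786 Y110.8122
G1 X69.7771 Y31.3527
G00 X82.7787 Y116.7088
M3 S197
G1 X25.2914 Y56.6615 F2667
G1 X13.8247 Y49.5683
G1 X21.4129 Y86.3733
G1 X133.1596 Y65.2438
G1 X82.7787 Y116.7088
M5
G00 X0.0000 Y0.0000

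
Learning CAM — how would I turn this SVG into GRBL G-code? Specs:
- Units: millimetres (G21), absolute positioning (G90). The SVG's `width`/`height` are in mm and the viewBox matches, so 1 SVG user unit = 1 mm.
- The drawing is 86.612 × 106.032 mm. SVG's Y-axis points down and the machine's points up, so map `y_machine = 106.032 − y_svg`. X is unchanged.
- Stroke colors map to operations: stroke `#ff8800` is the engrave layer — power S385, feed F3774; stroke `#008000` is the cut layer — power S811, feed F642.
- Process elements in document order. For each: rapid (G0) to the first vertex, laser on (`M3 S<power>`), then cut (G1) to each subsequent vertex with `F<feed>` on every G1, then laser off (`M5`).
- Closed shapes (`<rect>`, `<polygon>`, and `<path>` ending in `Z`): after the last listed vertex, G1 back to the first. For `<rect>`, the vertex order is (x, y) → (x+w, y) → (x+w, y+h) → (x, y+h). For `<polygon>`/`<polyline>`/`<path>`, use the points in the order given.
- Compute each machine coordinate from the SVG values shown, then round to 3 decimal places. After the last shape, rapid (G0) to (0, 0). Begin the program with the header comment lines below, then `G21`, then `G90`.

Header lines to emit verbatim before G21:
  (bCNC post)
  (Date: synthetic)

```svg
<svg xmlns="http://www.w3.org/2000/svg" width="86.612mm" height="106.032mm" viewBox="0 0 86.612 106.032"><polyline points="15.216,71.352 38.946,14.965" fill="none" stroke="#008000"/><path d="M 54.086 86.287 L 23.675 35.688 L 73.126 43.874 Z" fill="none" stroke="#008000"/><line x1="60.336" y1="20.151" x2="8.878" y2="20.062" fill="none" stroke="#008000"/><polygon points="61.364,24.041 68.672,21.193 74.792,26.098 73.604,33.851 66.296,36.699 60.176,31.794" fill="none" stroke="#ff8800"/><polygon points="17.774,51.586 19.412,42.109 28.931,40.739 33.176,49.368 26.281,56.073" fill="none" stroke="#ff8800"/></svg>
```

(bCNC post)
(Date: synthetic)
G21
G90
G0 X15.216 Y34.680
M3 S811
G1 X38.946 Y91.067 F642
M5
G0 X54.086 Y19.745
M3 S811
G1 X23.675 Y70.344 F642
G1 X73.126 Y62.158 F642
G1 X54.086 Y19.745 F642
M5
G0 X60.336 Y85.881
M3 S811
G1 X8.878 Y85.970 F642
M5
G0 X61.364 Y81.991
M3 S385
G1 X68.672 Y84.839 F3774
G1 X74.792 Y79.934 F3774
G1 X73.604 Y72.181 F3774
G1 X66.296 Y69.333 F3774
G1 X60.176 Y74.238 F3774
G1 X61.364 Y81.991 F3774
M5
G0 X17.774 Y54.446
M3 S385
G1 X19.412 Y63.923 F3774
G1 X28.931 Y65.293 F3774
G1 X33.176 Y56.664 F3774
G1 X26.281 Y49.959 F3774
G1 X17.774 Y54.446 F3774
M5
G0 X0.000 Y0.000

1 u = 1 mm; y_m = 106.032 − y.

[1] `<polyline>` line segment, #008000→cut S811 F642: (15.216,34.680) → (38.946,91.067)

[2] `<path>` closed polygon, #008000→cut S811 F642: (54.086,19.745) → (23.675,70.344) → (73.126,62.158) → (54.086,19.745) (closed)

[3] `<line>` line segment, #008000→cut S811 F642: (60.336,85.881) → (8.878,85.970)

[4] `<polygon>` regular polygon, #ff8800→engrave S385 F3774: (61.364,81.991) → (68.672,84.839) → (74.792,79.934) → (73.604,72.181) → (66.296,69.333) → (60.176,74.238) → (61.364,81.991) (closed)

[5] `<polygon>` regular polygon, #ff8800→engrave S385 F3774: (17.774,54.446) → (19.412,63.923) → (28.931,65.293) → (33.176,56.664) → (26.281,49.959) → (17.774,54.446) (closed)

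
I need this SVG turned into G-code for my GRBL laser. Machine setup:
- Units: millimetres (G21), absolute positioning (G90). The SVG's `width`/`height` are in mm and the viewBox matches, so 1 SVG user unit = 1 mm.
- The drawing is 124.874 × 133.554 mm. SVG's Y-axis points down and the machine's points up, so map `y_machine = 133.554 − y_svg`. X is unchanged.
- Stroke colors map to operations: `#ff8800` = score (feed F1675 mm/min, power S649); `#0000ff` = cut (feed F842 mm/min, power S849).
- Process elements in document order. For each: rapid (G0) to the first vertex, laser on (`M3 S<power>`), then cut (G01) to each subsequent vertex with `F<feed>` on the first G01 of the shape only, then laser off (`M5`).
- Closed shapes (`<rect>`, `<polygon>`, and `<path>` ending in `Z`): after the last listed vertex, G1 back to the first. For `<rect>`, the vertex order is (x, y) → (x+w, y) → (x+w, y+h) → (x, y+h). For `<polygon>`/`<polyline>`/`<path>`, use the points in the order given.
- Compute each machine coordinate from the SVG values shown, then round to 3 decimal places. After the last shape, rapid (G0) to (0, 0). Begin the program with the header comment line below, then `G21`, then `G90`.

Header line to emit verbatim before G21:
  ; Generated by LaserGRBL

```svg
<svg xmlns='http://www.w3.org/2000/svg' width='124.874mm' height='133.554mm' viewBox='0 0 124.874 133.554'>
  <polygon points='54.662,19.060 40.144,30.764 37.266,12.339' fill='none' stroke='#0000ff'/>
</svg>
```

Since the viewBox matches the mm dimensions, user units are millimetres directly. The only transform is the Y-flip y_m = 133.554 − y_svg.

Shape 1 is a regular polygon drawn with `<polygon>`. Its stroke #0000ff means cut at S849, F842. After flipping Y the toolpath is (54.662,114.494) → (40.144,102.790) → (37.266,121.215) → (54.662,114.494), returning to the start.

; Generated by LaserGRBL
G21
G90
G0 X54.662 Y114.494
M3 S849
G01 X40.144 Y102.790 F842
G01 X37.266 Y121.215
G01 X54.662 Y114.494
M5
G0 X0.000 Y0.000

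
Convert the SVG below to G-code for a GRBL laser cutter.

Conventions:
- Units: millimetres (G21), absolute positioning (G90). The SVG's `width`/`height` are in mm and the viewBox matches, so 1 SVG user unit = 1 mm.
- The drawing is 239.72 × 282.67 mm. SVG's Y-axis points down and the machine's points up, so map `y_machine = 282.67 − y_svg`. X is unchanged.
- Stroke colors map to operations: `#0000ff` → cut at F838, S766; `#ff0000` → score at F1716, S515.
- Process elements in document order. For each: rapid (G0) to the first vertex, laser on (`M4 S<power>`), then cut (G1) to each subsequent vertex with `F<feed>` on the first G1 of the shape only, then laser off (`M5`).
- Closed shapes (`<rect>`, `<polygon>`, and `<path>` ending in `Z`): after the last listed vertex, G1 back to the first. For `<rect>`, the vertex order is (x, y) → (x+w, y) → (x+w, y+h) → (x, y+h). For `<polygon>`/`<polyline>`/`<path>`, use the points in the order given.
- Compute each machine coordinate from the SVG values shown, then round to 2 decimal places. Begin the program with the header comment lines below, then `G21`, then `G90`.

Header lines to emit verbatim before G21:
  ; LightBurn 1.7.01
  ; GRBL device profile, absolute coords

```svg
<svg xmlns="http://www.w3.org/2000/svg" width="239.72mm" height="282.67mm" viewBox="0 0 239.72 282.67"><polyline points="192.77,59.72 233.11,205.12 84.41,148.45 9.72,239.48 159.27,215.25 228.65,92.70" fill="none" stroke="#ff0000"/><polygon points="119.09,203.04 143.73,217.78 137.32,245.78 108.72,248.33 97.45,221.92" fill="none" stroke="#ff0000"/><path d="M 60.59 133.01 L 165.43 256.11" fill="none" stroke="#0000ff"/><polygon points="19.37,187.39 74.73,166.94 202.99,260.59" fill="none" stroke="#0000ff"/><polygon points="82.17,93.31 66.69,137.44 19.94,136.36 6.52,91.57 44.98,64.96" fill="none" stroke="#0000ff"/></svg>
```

Since the viewBox matches the mm dimensions, user units are millimetres directly. The only transform is the Y-flip y_m = 282.67 − y_svg.

Shape 1 is a open polyline drawn with `<polyline>`. Its stroke #ff0000 means score at S515, F1716. After flipping Y the toolpath is (192.77,222.95) → (233.11,77.55) → (84.41,134.22) → (9.72,43.19) → (159.27,67.42) → (228.65,189.97).

Shape 2 is a regular polygon drawn with `<polygon>`. Its stroke #ff0000 means score at S515, F1716. After flipping Y the toolpath is (119.09,79.63) → (143.73,64.89) → (137.32,36.89) → (108.72,34.34) → (97.45,60.75) → (119.09,79.63), returning to the start.

Shape 3 is a line segment drawn with `<path>`. Its stroke #0000ff means cut at S766, F838. After flipping Y the toolpath is (60.59,149.66) → (165.43,26.56).

Shape 4 is a closed polygon drawn with `<polygon>`. Its stroke #0000ff means cut at S766, F838. After flipping Y the toolpath is (19.37,95.28) → (74.73,115.73) → (202.99,22.08) → (19.37,95.28), returning to the start.

Shape 5 is a regular polygon drawn with `<polygon>`. Its stroke #0000ff means cut at S766, F838. After flipping Y the toolpath is (82.17,189.36) → (66.69,145.23) → (19.94,146.31) → (6.52,191.10) → (44.98,217.71) → (82.17,189.36), returning to the start.

; LightBurn 1.7.01
; GRBL device profile, absolute coords
G21
G90
G0 X192.77 Y222.95
M4 S515
G1 X233.11 Y77.55 F1716
G1 X84.41 Y134.22
G1 X9.72 Y43.19
G1 X159.27 Y67.42
G1 X228.65 Y189.97
M5
G0 X119.09 Y79.63
M4 S515
G1 X143.73 Y64.89 F1716
G1 X137.32 Y36.89
G1 X108.72 Y34.34
G1 X97.45 Y60.75
G1 X119.09 Y79.63
M5
G0 X60.59 Y149.66
M4 S766
G1 X165.43 Y26.56 F838
M5
G0 X19.37 Y95.28
M4 S766
G1 X74.73 Y115.73 F838
G1 X202.99 Y22.08
G1 X19.37 Y95.28
M5
G0 X82.17 Y189.36
M4 S766
G1 X66.69 Y145.23 F838
G1 X19.94 Y146.31
G1 X6.52 Y191.10
G1 X44.98 Y217.71
G1 X82.17 Y189.36
M5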